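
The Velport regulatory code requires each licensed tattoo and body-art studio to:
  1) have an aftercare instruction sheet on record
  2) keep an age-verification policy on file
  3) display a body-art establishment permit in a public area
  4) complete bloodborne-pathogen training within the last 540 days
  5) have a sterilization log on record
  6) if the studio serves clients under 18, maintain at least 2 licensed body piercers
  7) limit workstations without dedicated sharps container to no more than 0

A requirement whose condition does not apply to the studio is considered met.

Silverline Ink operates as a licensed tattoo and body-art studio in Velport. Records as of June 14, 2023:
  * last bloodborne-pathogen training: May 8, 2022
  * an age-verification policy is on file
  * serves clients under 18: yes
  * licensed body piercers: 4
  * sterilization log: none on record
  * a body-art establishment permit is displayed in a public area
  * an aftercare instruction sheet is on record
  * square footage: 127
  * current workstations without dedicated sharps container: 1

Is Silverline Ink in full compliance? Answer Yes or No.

1. aftercare instruction sheet present → met
2. age-verification policy present → met
3. body-art establishment permit present → met
4. bloodborne-pathogen training 402 days ago vs limit 540 → met
5. sterilization log absent → not met
6. condition 'serves clients under 18' holds; licensed body piercers 4 ≥ 2 → met
7. workstations without dedicated sharps container 1 > 0 → not met
Not met: 5, 7

No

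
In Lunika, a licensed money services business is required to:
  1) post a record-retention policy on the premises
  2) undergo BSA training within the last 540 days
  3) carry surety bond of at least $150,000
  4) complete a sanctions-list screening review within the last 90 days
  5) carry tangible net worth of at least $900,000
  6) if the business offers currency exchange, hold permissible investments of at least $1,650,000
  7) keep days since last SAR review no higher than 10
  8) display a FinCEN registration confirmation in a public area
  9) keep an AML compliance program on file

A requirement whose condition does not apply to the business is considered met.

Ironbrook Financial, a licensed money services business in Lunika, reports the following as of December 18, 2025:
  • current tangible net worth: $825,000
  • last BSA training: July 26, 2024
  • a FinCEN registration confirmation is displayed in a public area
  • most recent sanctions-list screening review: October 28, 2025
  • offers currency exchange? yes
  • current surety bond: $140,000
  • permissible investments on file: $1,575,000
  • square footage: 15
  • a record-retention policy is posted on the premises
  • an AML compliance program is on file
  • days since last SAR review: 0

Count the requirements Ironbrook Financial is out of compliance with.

1. record-retention policy present → met
2. BSA training 510 days ago vs limit 540 → met
3. surety bond $140,000 < $150,000 → not met
4. sanctions-list screening review 51 days ago vs limit 90 → met
5. tangible net worth $825,000 < $900,000 → not met
6. condition 'offers currency exchange' holds; permissible investments $1,575,000 < $1,650,000 → not met
7. days since last SAR review 0 ≤ 10 → met
8. FinCEN registration confirmation present → met
9. AML compliance program present → met
Not met: 3 of 9

3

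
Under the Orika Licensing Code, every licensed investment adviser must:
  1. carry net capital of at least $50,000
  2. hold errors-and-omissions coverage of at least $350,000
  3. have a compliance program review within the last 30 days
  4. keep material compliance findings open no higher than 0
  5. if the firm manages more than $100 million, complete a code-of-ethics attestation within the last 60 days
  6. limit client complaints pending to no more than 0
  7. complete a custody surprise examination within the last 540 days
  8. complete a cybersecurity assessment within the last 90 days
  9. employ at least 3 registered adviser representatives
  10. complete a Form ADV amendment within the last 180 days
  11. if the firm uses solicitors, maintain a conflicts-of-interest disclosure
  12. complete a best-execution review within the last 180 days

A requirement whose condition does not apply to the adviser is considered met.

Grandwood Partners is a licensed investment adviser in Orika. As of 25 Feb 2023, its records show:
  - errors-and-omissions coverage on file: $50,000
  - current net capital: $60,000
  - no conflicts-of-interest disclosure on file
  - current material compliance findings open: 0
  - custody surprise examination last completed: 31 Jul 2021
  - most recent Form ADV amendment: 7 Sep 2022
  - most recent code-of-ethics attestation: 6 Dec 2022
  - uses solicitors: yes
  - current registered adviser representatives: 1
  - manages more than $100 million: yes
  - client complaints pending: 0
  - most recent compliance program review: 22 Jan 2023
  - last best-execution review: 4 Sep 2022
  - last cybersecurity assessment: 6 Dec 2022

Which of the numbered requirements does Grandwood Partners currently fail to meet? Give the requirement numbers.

1. net capital $60,000 ≥ $50,000 → met
2. errors-and-omissions coverage $50,000 < $350,000 → not met
3. compliance program review 34 days ago vs limit 30 → not met
4. material compliance findings open 0 ≤ 0 → met
5. condition 'manages more than $100 million' holds; code-of-ethics attestation 81 days ago vs limit 60 → not met
6. client complaints pending 0 ≤ 0 → met
7. custody surprise examination 574 days ago vs limit 540 → not met
8. cybersecurity assessment 81 days ago vs limit 90 → met
9. registered adviser representatives 1 < 3 → not met
10. Form ADV amendment 171 days ago vs limit 180 → met
11. condition 'uses solicitors' holds; conflicts-of-interest disclosure absent → not met
12. best-execution review 174 days ago vs limit 180 → met
Not met: 2, 3, 5, 7, 9, 11

2, 3, 5, 7, 9, 11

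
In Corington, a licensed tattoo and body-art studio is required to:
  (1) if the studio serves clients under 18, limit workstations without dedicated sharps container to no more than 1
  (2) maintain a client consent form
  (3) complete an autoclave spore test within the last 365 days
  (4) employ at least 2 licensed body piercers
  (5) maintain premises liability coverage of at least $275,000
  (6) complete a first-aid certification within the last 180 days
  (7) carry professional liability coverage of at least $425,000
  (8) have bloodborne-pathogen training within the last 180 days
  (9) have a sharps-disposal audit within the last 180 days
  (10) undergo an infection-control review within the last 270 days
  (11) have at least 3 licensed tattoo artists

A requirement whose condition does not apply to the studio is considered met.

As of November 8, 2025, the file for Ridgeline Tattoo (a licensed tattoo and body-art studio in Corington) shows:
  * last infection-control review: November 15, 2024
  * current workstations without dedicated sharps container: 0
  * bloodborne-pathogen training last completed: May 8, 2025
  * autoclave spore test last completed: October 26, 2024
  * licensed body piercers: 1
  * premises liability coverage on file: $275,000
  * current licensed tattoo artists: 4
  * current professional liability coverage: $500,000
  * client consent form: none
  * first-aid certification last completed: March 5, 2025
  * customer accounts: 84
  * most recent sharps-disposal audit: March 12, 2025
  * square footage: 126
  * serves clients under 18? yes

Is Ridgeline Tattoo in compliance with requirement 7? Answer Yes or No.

7. professional liability coverage $500,000 ≥ $425,000 → met

Yes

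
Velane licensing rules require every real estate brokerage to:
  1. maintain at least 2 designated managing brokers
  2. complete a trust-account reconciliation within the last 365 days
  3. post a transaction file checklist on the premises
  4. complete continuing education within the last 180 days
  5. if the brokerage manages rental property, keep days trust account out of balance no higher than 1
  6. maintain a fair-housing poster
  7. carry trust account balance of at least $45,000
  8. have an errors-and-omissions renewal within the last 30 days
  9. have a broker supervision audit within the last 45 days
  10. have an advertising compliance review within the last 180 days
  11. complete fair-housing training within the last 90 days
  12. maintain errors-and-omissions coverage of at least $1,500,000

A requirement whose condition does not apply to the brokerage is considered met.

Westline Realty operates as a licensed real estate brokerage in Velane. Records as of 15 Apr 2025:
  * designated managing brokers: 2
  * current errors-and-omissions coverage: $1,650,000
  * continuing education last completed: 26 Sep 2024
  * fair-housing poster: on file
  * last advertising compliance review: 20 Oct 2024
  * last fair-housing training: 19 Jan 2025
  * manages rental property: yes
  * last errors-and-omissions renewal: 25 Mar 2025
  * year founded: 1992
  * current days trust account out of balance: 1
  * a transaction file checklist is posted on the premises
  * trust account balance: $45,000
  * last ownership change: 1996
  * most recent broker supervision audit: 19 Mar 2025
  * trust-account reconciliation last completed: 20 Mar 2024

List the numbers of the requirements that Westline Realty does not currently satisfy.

2, 4

1. designated managing brokers 2 ≥ 2 → met
2. trust-account reconciliation 391 days ago vs limit 365 → not met
3. transaction file checklist present → met
4. continuing education 201 days ago vs limit 180 → not met
5. condition 'manages rental property' holds; days trust account out of balance 1 ≤ 1 → met
6. fair-housing poster present → met
7. trust account balance $45,000 ≥ $45,000 → met
8. errors-and-omissions renewal 21 days ago vs limit 30 → met
9. broker supervision audit 27 days ago vs limit 45 → met
10. advertising compliance review 177 days ago vs limit 180 → met
11. fair-housing training 86 days ago vs limit 90 → met
12. errors-and-omissions coverage $1,650,000 ≥ $1,500,000 → met
Not met: 2, 4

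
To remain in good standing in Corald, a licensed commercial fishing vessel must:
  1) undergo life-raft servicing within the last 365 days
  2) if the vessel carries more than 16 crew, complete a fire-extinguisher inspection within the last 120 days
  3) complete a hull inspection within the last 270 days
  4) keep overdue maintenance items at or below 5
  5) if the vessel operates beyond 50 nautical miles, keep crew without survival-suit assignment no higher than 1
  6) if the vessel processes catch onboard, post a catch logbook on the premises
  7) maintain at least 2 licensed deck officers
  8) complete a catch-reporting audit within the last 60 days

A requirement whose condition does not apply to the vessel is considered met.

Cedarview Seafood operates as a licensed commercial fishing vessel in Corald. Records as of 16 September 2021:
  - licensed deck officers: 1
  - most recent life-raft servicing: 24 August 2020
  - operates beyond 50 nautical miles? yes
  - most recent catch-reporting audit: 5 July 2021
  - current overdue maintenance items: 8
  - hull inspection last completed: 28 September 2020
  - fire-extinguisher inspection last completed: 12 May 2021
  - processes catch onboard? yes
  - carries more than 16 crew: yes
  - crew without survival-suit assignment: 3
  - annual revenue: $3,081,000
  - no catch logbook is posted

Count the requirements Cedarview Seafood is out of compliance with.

8

1. life-raft servicing 388 days ago vs limit 365 → not met
2. condition 'carries more than 16 crew' holds; fire-extinguisher inspection 127 days ago vs limit 120 → not met
3. hull inspection 353 days ago vs limit 270 → not met
4. overdue maintenance items 8 > 5 → not met
5. condition 'operates beyond 50 nautical miles' holds; crew without survival-suit assignment 3 > 1 → not met
6. condition 'processes catch onboard' holds; catch logbook absent → not met
7. licensed deck officers 1 < 2 → not met
8. catch-reporting audit 73 days ago vs limit 60 → not met
Not met: 8 of 8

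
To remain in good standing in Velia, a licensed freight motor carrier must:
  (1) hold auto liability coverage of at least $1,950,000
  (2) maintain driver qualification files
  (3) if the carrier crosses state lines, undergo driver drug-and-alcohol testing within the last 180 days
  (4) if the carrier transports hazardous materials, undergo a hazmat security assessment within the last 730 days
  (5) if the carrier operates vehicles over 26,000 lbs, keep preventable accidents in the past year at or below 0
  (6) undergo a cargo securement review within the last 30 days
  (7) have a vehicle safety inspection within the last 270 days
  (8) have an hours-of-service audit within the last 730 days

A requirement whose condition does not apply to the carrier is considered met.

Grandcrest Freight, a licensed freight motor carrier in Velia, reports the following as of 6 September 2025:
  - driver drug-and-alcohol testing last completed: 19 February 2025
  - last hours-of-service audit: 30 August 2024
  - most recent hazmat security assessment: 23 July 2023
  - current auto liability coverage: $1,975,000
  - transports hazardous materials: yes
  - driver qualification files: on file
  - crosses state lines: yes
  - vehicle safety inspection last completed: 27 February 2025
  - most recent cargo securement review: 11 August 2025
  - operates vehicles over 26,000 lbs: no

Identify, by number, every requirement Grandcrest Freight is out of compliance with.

3, 4

1. auto liability coverage $1,975,000 ≥ $1,950,000 → met
2. driver qualification files present → met
3. condition 'crosses state lines' holds; driver drug-and-alcohol testing 199 days ago vs limit 180 → not met
4. condition 'transports hazardous materials' holds; hazmat security assessment 776 days ago vs limit 730 → not met
5. condition 'operates vehicles over 26,000 lbs' does not hold → requirement n/a → met
6. cargo securement review 26 days ago vs limit 30 → met
7. vehicle safety inspection 191 days ago vs limit 270 → met
8. hours-of-service audit 372 days ago vs limit 730 → met
Not met: 3, 4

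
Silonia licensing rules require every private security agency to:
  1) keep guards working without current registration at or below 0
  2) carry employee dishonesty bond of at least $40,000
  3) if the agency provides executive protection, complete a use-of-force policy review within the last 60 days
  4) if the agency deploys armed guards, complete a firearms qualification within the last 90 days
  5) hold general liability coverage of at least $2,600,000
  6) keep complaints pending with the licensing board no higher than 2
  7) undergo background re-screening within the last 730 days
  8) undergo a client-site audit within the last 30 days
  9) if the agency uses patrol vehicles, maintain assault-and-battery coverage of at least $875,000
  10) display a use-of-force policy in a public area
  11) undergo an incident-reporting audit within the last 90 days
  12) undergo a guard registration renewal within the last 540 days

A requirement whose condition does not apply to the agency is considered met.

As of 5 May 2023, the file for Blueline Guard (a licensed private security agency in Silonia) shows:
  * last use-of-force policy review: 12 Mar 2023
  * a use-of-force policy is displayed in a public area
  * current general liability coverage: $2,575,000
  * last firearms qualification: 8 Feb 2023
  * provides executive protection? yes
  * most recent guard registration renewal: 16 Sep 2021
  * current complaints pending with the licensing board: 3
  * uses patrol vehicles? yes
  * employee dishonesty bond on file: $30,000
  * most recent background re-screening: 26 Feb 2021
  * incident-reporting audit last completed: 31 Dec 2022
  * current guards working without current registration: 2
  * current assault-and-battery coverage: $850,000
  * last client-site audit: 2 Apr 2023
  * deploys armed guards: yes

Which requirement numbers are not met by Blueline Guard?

1. guards working without current registration 2 > 0 → not met
2. employee dishonesty bond $30,000 < $40,000 → not met
3. condition 'provides executive protection' holds; use-of-force policy review 54 days ago vs limit 60 → met
4. condition 'deploys armed guards' holds; firearms qualification 86 days ago vs limit 90 → met
5. general liability coverage $2,575,000 < $2,600,000 → not met
6. complaints pending with the licensing board 3 > 2 → not met
7. background re-screening 798 days ago vs limit 730 → not met
8. client-site audit 33 days ago vs limit 30 → not met
9. condition 'uses patrol vehicles' holds; assault-and-battery coverage $850,000 < $875,000 → not met
10. use-of-force policy present → met
11. incident-reporting audit 125 days ago vs limit 90 → not met
12. guard registration renewal 596 days ago vs limit 540 → not met
Not met: 1, 2, 5, 6, 7, 8, 9, 11, 12

1, 2, 5, 6, 7, 8, 9, 11, 12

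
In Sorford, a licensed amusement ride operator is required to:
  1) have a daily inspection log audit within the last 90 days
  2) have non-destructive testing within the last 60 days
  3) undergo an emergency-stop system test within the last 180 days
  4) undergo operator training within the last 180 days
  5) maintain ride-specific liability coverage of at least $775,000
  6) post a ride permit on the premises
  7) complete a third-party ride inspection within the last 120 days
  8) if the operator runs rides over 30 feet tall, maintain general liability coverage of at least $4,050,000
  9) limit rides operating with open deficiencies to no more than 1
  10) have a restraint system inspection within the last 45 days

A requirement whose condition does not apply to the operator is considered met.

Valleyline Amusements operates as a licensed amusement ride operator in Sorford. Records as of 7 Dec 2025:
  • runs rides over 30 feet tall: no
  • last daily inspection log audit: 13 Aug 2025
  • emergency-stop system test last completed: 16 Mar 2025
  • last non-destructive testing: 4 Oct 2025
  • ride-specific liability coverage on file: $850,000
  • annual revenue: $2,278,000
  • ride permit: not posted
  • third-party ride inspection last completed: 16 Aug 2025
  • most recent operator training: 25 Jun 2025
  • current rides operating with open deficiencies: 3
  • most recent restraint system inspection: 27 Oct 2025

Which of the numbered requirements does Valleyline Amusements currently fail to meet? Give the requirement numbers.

1. daily inspection log audit 116 days ago vs limit 90 → not met
2. non-destructive testing 64 days ago vs limit 60 → not met
3. emergency-stop system test 266 days ago vs limit 180 → not met
4. operator training 165 days ago vs limit 180 → met
5. ride-specific liability coverage $850,000 ≥ $775,000 → met
6. ride permit absent → not met
7. third-party ride inspection 113 days ago vs limit 120 → met
8. condition 'runs rides over 30 feet tall' does not hold → requirement n/a → met
9. rides operating with open deficiencies 3 > 1 → not met
10. restraint system inspection 41 days ago vs limit 45 → met
Not met: 1, 2, 3, 6, 9

1, 2, 3, 6, 9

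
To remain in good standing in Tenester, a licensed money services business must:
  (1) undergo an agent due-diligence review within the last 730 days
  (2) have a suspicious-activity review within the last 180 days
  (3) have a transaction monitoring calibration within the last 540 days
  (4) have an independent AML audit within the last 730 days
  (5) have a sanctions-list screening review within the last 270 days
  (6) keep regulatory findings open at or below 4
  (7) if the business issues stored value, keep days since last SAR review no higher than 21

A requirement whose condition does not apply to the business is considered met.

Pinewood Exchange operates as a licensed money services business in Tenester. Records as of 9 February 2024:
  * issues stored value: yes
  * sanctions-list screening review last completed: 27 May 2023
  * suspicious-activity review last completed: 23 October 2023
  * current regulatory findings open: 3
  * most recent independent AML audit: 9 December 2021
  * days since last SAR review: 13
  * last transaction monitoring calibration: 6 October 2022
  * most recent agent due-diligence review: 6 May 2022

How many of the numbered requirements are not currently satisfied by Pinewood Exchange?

1

1. agent due-diligence review 644 days ago vs limit 730 → met
2. suspicious-activity review 109 days ago vs limit 180 → met
3. transaction monitoring calibration 491 days ago vs limit 540 → met
4. independent AML audit 792 days ago vs limit 730 → not met
5. sanctions-list screening review 258 days ago vs limit 270 → met
6. regulatory findings open 3 ≤ 4 → met
7. condition 'issues stored value' holds; days since last SAR review 13 ≤ 21 → met
Not met: 1 of 7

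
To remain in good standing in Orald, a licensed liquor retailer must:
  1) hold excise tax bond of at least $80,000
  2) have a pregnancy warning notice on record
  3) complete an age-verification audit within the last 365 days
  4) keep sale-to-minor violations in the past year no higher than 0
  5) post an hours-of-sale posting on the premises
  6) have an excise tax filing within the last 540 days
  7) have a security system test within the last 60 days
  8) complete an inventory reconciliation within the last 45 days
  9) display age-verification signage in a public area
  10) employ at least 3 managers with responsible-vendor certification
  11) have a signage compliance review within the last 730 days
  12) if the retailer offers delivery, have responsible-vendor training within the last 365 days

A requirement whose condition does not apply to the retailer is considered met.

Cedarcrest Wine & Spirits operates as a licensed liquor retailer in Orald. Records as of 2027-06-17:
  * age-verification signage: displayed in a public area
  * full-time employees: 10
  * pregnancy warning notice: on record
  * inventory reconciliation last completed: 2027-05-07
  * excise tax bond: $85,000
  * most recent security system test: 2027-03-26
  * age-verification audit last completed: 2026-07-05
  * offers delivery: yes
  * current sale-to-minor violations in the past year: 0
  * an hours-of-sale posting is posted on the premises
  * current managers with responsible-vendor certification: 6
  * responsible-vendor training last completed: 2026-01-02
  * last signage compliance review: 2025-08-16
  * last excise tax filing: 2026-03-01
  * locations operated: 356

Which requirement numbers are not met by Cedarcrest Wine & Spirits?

7, 12

1. excise tax bond $85,000 ≥ $80,000 → met
2. pregnancy warning notice present → met
3. age-verification audit 347 days ago vs limit 365 → met
4. sale-to-minor violations in the past year 0 ≤ 0 → met
5. hours-of-sale posting present → met
6. excise tax filing 473 days ago vs limit 540 → met
7. security system test 83 days ago vs limit 60 → not met
8. inventory reconciliation 41 days ago vs limit 45 → met
9. age-verification signage present → met
10. managers with responsible-vendor certification 6 ≥ 3 → met
11. signage compliance review 670 days ago vs limit 730 → met
12. condition 'offers delivery' holds; responsible-vendor training 531 days ago vs limit 365 → not met
Not met: 7, 12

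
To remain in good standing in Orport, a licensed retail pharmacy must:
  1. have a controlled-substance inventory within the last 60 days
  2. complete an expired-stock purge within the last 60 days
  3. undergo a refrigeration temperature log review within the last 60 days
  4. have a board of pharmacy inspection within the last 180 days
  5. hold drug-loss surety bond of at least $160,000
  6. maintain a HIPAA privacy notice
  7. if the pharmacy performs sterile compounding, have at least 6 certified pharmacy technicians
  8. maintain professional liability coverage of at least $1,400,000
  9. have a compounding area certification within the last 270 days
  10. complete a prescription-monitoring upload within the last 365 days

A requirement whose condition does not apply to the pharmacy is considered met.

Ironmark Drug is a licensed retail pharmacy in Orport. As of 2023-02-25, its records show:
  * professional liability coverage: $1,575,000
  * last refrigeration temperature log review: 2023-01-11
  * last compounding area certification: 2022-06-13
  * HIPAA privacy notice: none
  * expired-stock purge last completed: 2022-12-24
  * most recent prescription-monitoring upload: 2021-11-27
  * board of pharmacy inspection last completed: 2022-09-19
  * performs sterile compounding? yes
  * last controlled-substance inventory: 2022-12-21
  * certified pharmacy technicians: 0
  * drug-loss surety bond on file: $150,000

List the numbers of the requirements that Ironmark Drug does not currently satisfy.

1, 2, 5, 6, 7, 10

1. controlled-substance inventory 66 days ago vs limit 60 → not met
2. expired-stock purge 63 days ago vs limit 60 → not met
3. refrigeration temperature log review 45 days ago vs limit 60 → met
4. board of pharmacy inspection 159 days ago vs limit 180 → met
5. drug-loss surety bond $150,000 < $160,000 → not met
6. HIPAA privacy notice absent → not met
7. condition 'performs sterile compounding' holds; certified pharmacy technicians 0 < 6 → not met
8. professional liability coverage $1,575,000 ≥ $1,400,000 → met
9. compounding area certification 257 days ago vs limit 270 → met
10. prescription-monitoring upload 455 days ago vs limit 365 → not met
Not met: 1, 2, 5, 6, 7, 10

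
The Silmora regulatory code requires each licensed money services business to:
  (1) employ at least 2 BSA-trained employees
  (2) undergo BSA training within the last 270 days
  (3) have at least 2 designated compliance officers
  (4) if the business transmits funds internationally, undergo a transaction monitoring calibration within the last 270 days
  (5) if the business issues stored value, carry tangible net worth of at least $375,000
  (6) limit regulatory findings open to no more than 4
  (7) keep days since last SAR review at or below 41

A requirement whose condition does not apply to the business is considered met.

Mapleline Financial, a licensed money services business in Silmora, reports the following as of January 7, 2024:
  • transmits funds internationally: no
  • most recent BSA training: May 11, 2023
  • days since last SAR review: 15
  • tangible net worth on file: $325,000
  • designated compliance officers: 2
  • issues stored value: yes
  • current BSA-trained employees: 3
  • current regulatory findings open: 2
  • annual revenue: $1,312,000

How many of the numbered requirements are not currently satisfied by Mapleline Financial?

1

1. BSA-trained employees 3 ≥ 2 → met
2. BSA training 241 days ago vs limit 270 → met
3. designated compliance officers 2 ≥ 2 → met
4. condition 'transmits funds internationally' does not hold → requirement n/a → met
5. condition 'issues stored value' holds; tangible net worth $325,000 < $375,000 → not met
6. regulatory findings open 2 ≤ 4 → met
7. days since last SAR review 15 ≤ 41 → met
Not met: 1 of 7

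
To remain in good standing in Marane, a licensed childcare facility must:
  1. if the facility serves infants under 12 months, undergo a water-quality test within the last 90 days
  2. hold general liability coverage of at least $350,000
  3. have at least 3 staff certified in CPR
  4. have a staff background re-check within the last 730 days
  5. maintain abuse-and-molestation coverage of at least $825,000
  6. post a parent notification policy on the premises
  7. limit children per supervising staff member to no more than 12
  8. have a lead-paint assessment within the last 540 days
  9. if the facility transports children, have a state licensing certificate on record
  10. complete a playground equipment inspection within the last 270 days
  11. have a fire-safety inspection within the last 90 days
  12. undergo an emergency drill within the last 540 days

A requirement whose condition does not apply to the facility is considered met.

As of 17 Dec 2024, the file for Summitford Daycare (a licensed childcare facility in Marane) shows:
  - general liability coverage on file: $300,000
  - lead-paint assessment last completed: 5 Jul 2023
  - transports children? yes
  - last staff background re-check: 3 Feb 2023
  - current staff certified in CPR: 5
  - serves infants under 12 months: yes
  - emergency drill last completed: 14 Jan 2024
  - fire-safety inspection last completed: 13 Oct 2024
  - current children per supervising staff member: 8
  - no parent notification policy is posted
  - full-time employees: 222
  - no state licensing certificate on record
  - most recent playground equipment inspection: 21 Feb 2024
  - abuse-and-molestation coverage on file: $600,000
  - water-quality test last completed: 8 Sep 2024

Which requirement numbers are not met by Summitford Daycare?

1. condition 'serves infants under 12 months' holds; water-quality test 100 days ago vs limit 90 → not met
2. general liability coverage $300,000 < $350,000 → not met
3. staff certified in CPR 5 ≥ 3 → met
4. staff background re-check 683 days ago vs limit 730 → met
5. abuse-and-molestation coverage $600,000 < $825,000 → not met
6. parent notification policy absent → not met
7. children per supervising staff member 8 ≤ 12 → met
8. lead-paint assessment 531 days ago vs limit 540 → met
9. condition 'transports children' holds; state licensing certificate absent → not met
10. playground equipment inspection 300 days ago vs limit 270 → not met
11. fire-safety inspection 65 days ago vs limit 90 → met
12. emergency drill 338 days ago vs limit 540 → met
Not met: 1, 2, 5, 6, 9, 10

1, 2, 5, 6, 9, 10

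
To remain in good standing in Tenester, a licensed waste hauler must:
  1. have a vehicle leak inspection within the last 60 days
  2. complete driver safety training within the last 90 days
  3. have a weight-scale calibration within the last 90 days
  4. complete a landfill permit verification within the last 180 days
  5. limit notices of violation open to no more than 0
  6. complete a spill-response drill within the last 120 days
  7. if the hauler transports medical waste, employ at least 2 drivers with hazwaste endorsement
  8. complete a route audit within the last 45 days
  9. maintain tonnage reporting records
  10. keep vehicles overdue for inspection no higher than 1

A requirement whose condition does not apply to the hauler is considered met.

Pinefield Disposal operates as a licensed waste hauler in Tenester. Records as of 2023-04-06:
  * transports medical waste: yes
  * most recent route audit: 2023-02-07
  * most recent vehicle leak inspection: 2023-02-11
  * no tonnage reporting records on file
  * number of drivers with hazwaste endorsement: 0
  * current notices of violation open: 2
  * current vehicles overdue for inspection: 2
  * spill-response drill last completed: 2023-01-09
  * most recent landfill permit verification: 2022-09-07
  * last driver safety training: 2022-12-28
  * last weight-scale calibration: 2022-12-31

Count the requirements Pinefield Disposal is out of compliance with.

8

1. vehicle leak inspection 54 days ago vs limit 60 → met
2. driver safety training 99 days ago vs limit 90 → not met
3. weight-scale calibration 96 days ago vs limit 90 → not met
4. landfill permit verification 211 days ago vs limit 180 → not met
5. notices of violation open 2 > 0 → not met
6. spill-response drill 87 days ago vs limit 120 → met
7. condition 'transports medical waste' holds; drivers with hazwaste endorsement 0 < 2 → not met
8. route audit 58 days ago vs limit 45 → not met
9. tonnage reporting records absent → not met
10. vehicles overdue for inspection 2 > 1 → not met
Not met: 8 of 10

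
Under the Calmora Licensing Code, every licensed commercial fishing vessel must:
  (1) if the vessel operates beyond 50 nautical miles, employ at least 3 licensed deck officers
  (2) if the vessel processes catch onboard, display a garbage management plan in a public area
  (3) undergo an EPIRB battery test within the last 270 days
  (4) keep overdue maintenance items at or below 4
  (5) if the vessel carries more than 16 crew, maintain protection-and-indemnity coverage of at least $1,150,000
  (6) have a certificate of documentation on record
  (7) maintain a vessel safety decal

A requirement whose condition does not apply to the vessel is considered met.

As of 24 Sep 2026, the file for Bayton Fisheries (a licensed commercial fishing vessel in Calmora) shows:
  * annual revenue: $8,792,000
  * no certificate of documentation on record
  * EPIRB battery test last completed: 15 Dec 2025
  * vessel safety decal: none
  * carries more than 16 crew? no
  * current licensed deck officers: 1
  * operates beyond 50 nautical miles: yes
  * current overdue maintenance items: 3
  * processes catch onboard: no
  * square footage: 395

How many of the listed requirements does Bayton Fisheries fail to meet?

1. condition 'operates beyond 50 nautical miles' holds; licensed deck officers 1 < 3 → not met
2. condition 'processes catch onboard' does not hold → requirement n/a → met
3. EPIRB battery test 283 days ago vs limit 270 → not met
4. overdue maintenance items 3 ≤ 4 → met
5. condition 'carries more than 16 crew' does not hold → requirement n/a → met
6. certificate of documentation absent → not met
7. vessel safety decal absent → not met
Not met: 4 of 7

4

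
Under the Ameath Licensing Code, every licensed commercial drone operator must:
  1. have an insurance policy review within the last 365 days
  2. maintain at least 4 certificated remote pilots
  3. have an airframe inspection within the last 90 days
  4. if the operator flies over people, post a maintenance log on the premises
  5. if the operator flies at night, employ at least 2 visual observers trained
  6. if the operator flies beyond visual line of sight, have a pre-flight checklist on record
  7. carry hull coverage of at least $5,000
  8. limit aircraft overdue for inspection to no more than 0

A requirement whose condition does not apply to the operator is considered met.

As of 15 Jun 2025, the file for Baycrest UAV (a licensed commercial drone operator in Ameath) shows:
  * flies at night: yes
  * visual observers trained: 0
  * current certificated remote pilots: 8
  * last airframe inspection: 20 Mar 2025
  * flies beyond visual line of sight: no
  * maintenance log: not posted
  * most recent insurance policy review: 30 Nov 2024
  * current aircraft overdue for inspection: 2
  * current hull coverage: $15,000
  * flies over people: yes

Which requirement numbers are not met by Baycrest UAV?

1. insurance policy review 197 days ago vs limit 365 → met
2. certificated remote pilots 8 ≥ 4 → met
3. airframe inspection 87 days ago vs limit 90 → met
4. condition 'flies over people' holds; maintenance log absent → not met
5. condition 'flies at night' holds; visual observers trained 0 < 2 → not met
6. condition 'flies beyond visual line of sight' does not hold → requirement n/a → met
7. hull coverage $15,000 ≥ $5,000 → met
8. aircraft overdue for inspection 2 > 0 → not met
Not met: 4, 5, 8

4, 5, 8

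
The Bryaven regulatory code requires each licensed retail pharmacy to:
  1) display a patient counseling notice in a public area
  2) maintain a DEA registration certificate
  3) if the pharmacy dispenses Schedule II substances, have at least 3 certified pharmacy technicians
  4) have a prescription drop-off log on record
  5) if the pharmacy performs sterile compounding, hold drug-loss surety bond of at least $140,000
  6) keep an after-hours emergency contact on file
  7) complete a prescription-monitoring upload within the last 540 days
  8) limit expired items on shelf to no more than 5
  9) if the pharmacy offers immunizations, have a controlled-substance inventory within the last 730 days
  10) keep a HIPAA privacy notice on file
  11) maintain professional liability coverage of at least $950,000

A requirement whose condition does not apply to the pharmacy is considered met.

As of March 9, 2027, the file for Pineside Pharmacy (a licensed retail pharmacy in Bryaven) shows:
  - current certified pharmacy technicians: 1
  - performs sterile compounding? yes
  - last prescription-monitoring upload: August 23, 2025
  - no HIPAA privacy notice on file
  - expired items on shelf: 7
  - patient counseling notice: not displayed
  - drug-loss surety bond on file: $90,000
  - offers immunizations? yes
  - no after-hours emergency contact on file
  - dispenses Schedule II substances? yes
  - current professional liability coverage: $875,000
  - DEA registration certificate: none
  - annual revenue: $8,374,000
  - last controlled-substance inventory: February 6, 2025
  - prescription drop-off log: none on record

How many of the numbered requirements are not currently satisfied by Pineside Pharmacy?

1. patient counseling notice absent → not met
2. DEA registration certificate absent → not met
3. condition 'dispenses Schedule II substances' holds; certified pharmacy technicians 1 < 3 → not met
4. prescription drop-off log absent → not met
5. condition 'performs sterile compounding' holds; drug-loss surety bond $90,000 < $140,000 → not met
6. after-hours emergency contact absent → not met
7. prescription-monitoring upload 563 days ago vs limit 540 → not met
8. expired items on shelf 7 > 5 → not met
9. condition 'offers immunizations' holds; controlled-substance inventory 761 days ago vs limit 730 → not met
10. HIPAA privacy notice absent → not met
11. professional liability coverage $875,000 < $950,000 → not met
Not met: 11 of 11

11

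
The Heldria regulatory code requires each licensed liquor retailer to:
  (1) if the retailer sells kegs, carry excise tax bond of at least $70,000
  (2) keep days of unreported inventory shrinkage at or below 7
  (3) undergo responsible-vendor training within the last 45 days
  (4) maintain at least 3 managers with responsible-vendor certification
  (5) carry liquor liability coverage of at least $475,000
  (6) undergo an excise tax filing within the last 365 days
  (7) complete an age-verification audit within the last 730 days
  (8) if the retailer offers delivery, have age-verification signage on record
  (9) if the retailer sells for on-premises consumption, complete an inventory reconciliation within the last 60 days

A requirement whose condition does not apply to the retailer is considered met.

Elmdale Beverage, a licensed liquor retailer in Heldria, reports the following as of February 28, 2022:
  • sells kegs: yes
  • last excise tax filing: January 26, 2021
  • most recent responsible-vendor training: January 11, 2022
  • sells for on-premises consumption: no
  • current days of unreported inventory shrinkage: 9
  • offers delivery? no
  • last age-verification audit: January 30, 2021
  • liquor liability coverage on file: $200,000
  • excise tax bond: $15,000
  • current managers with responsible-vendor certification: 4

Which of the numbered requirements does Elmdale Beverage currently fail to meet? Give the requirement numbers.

1, 2, 3, 5, 6

1. condition 'sells kegs' holds; excise tax bond $15,000 < $70,000 → not met
2. days of unreported inventory shrinkage 9 > 7 → not met
3. responsible-vendor training 48 days ago vs limit 45 → not met
4. managers with responsible-vendor certification 4 ≥ 3 → met
5. liquor liability coverage $200,000 < $475,000 → not met
6. excise tax filing 398 days ago vs limit 365 → not met
7. age-verification audit 394 days ago vs limit 730 → met
8. condition 'offers delivery' does not hold → requirement n/a → met
9. condition 'sells for on-premises consumption' does not hold → requirement n/a → met
Not met: 1, 2, 3, 5, 6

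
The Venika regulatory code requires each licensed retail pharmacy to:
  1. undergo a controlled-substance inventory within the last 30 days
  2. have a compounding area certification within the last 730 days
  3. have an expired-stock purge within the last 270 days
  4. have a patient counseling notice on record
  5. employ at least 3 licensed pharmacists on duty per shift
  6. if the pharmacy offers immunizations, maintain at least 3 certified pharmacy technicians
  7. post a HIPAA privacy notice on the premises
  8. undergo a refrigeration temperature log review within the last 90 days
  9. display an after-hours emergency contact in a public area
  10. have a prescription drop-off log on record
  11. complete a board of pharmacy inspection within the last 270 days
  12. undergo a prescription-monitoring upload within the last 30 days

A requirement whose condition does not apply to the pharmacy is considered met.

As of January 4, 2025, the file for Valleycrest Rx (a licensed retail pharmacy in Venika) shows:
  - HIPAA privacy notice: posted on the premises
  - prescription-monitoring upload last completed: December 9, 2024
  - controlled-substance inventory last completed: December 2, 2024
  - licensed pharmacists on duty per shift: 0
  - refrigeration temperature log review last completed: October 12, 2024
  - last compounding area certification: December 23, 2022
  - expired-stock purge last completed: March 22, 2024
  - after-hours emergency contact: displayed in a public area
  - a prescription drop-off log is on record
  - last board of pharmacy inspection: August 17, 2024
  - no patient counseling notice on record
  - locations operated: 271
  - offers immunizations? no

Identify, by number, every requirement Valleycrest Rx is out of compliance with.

1. controlled-substance inventory 33 days ago vs limit 30 → not met
2. compounding area certification 743 days ago vs limit 730 → not met
3. expired-stock purge 288 days ago vs limit 270 → not met
4. patient counseling notice absent → not met
5. licensed pharmacists on duty per shift 0 < 3 → not met
6. condition 'offers immunizations' does not hold → requirement n/a → met
7. HIPAA privacy notice present → met
8. refrigeration temperature log review 84 days ago vs limit 90 → met
9. after-hours emergency contact present → met
10. prescription drop-off log present → met
11. board of pharmacy inspection 140 days ago vs limit 270 → met
12. prescription-monitoring upload 26 days ago vs limit 30 → met
Not met: 1, 2, 3, 4, 5

1, 2, 3, 4, 5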